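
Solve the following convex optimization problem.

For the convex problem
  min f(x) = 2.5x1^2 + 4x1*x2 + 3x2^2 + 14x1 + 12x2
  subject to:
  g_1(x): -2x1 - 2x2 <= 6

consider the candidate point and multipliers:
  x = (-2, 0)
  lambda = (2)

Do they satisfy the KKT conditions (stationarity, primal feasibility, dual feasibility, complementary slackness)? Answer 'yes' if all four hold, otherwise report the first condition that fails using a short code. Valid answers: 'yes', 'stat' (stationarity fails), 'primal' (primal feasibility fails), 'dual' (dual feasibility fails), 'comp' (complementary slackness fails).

Gradient of f: grad f(x) = Q x + c = (4, 4)
Constraint values g_i(x) = a_i^T x - b_i:
  g_1((-2, 0)) = -2
Stationarity residual: grad f(x) + sum_i lambda_i a_i = (0, 0)
  -> stationarity OK
Primal feasibility (all g_i <= 0): OK
Dual feasibility (all lambda_i >= 0): OK
Complementary slackness (lambda_i * g_i(x) = 0 for all i): FAILS

Verdict: the first failing condition is complementary_slackness -> comp.

comp


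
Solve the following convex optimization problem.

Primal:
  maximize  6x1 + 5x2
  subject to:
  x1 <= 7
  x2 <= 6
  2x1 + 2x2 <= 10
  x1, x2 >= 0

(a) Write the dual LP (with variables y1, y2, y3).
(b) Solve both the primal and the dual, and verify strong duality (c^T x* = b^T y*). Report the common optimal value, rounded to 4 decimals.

The standard primal-dual pair for 'max c^T x s.t. A x <= b, x >= 0' is:
  Dual:  min b^T y  s.t.  A^T y >= c,  y >= 0.

So the dual LP is:
  minimize  7y1 + 6y2 + 10y3
  subject to:
    y1 + 2y3 >= 6
    y2 + 2y3 >= 5
    y1, y2, y3 >= 0

Solving the primal: x* = (5, 0).
  primal value c^T x* = 30.
Solving the dual: y* = (0, 0, 3).
  dual value b^T y* = 30.
Strong duality: c^T x* = b^T y*. Confirmed.

30


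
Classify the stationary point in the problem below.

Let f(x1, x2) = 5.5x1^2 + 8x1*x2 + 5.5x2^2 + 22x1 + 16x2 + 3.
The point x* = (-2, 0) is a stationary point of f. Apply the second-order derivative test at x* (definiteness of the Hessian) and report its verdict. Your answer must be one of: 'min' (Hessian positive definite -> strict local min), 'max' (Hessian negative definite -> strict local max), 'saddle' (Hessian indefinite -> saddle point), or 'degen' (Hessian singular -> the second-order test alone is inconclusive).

Compute the Hessian H = grad^2 f:
  H = [[11, 8], [8, 11]]
Verify stationarity: grad f(x*) = H x* + g = (0, 0).
Eigenvalues of H: 3, 19.
Both eigenvalues > 0, so H is positive definite -> x* is a strict local min.

min


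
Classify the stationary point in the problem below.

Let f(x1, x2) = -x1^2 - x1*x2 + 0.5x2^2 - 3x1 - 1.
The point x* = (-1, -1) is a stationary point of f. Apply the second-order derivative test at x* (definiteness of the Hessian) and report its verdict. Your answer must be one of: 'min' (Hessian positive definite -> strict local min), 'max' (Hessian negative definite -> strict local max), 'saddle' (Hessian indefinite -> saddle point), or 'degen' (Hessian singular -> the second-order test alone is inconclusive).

Compute the Hessian H = grad^2 f:
  H = [[-2, -1], [-1, 1]]
Verify stationarity: grad f(x*) = H x* + g = (0, 0).
Eigenvalues of H: -2.3028, 1.3028.
Eigenvalues have mixed signs, so H is indefinite -> x* is a saddle point.

saddle


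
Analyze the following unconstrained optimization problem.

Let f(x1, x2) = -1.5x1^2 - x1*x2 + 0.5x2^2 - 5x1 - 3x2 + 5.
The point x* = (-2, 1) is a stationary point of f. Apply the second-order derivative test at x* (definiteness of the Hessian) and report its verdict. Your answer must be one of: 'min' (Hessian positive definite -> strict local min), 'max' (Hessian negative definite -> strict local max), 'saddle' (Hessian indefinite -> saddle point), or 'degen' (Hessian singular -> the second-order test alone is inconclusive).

Compute the Hessian H = grad^2 f:
  H = [[-3, -1], [-1, 1]]
Verify stationarity: grad f(x*) = H x* + g = (0, 0).
Eigenvalues of H: -3.2361, 1.2361.
Eigenvalues have mixed signs, so H is indefinite -> x* is a saddle point.

saddle


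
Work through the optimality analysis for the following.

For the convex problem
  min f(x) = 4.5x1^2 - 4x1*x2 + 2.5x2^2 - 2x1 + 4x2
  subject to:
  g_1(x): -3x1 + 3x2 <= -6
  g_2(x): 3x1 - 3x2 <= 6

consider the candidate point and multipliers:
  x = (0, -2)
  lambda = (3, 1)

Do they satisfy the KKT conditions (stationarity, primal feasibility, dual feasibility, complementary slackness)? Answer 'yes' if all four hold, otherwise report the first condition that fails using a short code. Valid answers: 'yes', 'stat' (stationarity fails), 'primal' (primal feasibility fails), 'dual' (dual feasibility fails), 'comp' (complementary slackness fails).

Gradient of f: grad f(x) = Q x + c = (6, -6)
Constraint values g_i(x) = a_i^T x - b_i:
  g_1((0, -2)) = 0
  g_2((0, -2)) = 0
Stationarity residual: grad f(x) + sum_i lambda_i a_i = (0, 0)
  -> stationarity OK
Primal feasibility (all g_i <= 0): OK
Dual feasibility (all lambda_i >= 0): OK
Complementary slackness (lambda_i * g_i(x) = 0 for all i): OK

Verdict: yes, KKT holds.

yes


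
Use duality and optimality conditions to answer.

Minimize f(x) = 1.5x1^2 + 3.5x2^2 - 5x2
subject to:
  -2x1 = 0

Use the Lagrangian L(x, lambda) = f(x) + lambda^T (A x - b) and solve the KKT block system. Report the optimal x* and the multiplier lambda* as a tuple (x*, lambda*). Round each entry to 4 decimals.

Form the Lagrangian:
  L(x, lambda) = (1/2) x^T Q x + c^T x + lambda^T (A x - b)
Stationarity (grad_x L = 0): Q x + c + A^T lambda = 0.
Primal feasibility: A x = b.

This gives the KKT block system:
  [ Q   A^T ] [ x     ]   [-c ]
  [ A    0  ] [ lambda ] = [ b ]

Solving the linear system:
  x*      = (0, 0.7143)
  lambda* = (0)
  f(x*)   = -1.7857

x* = (0, 0.7143), lambda* = (0)


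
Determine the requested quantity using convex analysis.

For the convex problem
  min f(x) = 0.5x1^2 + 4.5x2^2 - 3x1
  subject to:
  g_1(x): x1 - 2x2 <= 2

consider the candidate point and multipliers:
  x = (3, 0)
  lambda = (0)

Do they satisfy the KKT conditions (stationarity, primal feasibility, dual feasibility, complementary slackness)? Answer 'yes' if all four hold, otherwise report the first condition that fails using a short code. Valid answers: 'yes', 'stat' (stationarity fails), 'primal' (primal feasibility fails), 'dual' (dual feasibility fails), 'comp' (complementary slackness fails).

Gradient of f: grad f(x) = Q x + c = (0, 0)
Constraint values g_i(x) = a_i^T x - b_i:
  g_1((3, 0)) = 1
Stationarity residual: grad f(x) + sum_i lambda_i a_i = (0, 0)
  -> stationarity OK
Primal feasibility (all g_i <= 0): FAILS
Dual feasibility (all lambda_i >= 0): OK
Complementary slackness (lambda_i * g_i(x) = 0 for all i): OK

Verdict: the first failing condition is primal_feasibility -> primal.

primal


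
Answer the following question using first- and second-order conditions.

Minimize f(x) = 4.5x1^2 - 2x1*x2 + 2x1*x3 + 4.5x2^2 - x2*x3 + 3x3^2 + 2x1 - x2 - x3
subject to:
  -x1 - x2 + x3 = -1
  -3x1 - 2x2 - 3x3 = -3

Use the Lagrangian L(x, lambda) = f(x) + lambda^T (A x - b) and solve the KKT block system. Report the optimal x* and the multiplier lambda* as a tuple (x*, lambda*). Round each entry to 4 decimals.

Form the Lagrangian:
  L(x, lambda) = (1/2) x^T Q x + c^T x + lambda^T (A x - b)
Stationarity (grad_x L = 0): Q x + c + A^T lambda = 0.
Primal feasibility: A x = b.

This gives the KKT block system:
  [ Q   A^T ] [ x     ]   [-c ]
  [ A    0  ] [ lambda ] = [ b ]

Solving the linear system:
  x*      = (0.4401, 0.6719, 0.112)
  lambda* = (2.4806, 0.7869)
  f(x*)   = 2.4689

x* = (0.4401, 0.6719, 0.112), lambda* = (2.4806, 0.7869)


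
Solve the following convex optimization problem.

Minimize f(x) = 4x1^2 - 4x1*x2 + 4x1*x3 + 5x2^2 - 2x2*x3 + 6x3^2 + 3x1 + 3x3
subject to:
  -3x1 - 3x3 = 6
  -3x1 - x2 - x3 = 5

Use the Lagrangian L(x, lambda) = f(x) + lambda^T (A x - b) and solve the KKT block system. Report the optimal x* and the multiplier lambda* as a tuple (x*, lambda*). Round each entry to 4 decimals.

Form the Lagrangian:
  L(x, lambda) = (1/2) x^T Q x + c^T x + lambda^T (A x - b)
Stationarity (grad_x L = 0): Q x + c + A^T lambda = 0.
Primal feasibility: A x = b.

This gives the KKT block system:
  [ Q   A^T ] [ x     ]   [-c ]
  [ A    0  ] [ lambda ] = [ b ]

Solving the linear system:
  x*      = (-1.2333, -0.5333, -0.7667)
  lambda* = (-3.7333, 1.1333)
  f(x*)   = 5.3667

x* = (-1.2333, -0.5333, -0.7667), lambda* = (-3.7333, 1.1333)


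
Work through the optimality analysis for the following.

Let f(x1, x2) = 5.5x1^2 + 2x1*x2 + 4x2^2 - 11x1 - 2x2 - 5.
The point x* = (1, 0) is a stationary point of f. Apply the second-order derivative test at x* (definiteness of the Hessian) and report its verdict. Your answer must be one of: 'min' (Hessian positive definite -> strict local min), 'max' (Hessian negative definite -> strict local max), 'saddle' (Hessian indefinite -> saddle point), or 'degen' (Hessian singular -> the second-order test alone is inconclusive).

Compute the Hessian H = grad^2 f:
  H = [[11, 2], [2, 8]]
Verify stationarity: grad f(x*) = H x* + g = (0, 0).
Eigenvalues of H: 7, 12.
Both eigenvalues > 0, so H is positive definite -> x* is a strict local min.

min


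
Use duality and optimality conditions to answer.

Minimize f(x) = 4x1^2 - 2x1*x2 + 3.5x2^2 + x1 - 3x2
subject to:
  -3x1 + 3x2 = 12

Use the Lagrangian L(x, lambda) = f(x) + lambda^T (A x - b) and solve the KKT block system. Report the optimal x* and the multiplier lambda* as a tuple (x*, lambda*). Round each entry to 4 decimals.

Form the Lagrangian:
  L(x, lambda) = (1/2) x^T Q x + c^T x + lambda^T (A x - b)
Stationarity (grad_x L = 0): Q x + c + A^T lambda = 0.
Primal feasibility: A x = b.

This gives the KKT block system:
  [ Q   A^T ] [ x     ]   [-c ]
  [ A    0  ] [ lambda ] = [ b ]

Solving the linear system:
  x*      = (-1.6364, 2.3636)
  lambda* = (-5.6061)
  f(x*)   = 29.2727

x* = (-1.6364, 2.3636), lambda* = (-5.6061)


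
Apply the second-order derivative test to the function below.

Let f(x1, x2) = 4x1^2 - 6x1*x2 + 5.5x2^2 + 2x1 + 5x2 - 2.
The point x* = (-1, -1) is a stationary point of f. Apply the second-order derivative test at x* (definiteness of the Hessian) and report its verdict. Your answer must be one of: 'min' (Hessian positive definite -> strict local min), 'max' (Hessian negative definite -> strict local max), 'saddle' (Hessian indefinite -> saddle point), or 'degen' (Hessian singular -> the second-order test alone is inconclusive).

Compute the Hessian H = grad^2 f:
  H = [[8, -6], [-6, 11]]
Verify stationarity: grad f(x*) = H x* + g = (0, 0).
Eigenvalues of H: 3.3153, 15.6847.
Both eigenvalues > 0, so H is positive definite -> x* is a strict local min.

min


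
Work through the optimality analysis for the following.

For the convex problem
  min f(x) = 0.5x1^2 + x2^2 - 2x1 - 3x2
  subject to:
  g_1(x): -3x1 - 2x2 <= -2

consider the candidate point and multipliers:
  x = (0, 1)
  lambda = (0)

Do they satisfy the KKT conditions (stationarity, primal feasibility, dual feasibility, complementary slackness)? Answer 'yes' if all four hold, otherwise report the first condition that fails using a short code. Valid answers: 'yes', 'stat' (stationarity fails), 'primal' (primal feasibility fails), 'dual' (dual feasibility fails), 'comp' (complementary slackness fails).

Gradient of f: grad f(x) = Q x + c = (-2, -1)
Constraint values g_i(x) = a_i^T x - b_i:
  g_1((0, 1)) = 0
Stationarity residual: grad f(x) + sum_i lambda_i a_i = (-2, -1)
  -> stationarity FAILS
Primal feasibility (all g_i <= 0): OK
Dual feasibility (all lambda_i >= 0): OK
Complementary slackness (lambda_i * g_i(x) = 0 for all i): OK

Verdict: the first failing condition is stationarity -> stat.

stat


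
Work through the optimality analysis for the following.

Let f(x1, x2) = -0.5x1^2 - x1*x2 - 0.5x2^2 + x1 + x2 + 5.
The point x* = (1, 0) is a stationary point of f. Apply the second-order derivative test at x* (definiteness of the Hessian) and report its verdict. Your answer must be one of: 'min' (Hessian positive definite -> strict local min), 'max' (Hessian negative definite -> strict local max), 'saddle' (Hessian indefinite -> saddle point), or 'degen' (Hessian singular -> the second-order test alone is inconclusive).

Compute the Hessian H = grad^2 f:
  H = [[-1, -1], [-1, -1]]
Verify stationarity: grad f(x*) = H x* + g = (0, 0).
Eigenvalues of H: -2, 0.
H has a zero eigenvalue (singular; negative semidefinite but not definite), so H is neither positive definite, negative definite, nor indefinite. The second-order test alone is inconclusive -> degen.
(Indeed, f is constant along the null direction of H through x*, so x* is not a strict local extremum.)

degen


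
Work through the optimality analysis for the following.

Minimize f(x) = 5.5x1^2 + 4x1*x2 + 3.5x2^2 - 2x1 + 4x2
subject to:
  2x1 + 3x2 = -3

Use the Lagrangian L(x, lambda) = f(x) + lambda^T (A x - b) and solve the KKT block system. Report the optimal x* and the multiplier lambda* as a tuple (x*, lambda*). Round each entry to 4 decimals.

Form the Lagrangian:
  L(x, lambda) = (1/2) x^T Q x + c^T x + lambda^T (A x - b)
Stationarity (grad_x L = 0): Q x + c + A^T lambda = 0.
Primal feasibility: A x = b.

This gives the KKT block system:
  [ Q   A^T ] [ x     ]   [-c ]
  [ A    0  ] [ lambda ] = [ b ]

Solving the linear system:
  x*      = (0.4557, -1.3038)
  lambda* = (1.1013)
  f(x*)   = -1.4114

x* = (0.4557, -1.3038), lambda* = (1.1013)


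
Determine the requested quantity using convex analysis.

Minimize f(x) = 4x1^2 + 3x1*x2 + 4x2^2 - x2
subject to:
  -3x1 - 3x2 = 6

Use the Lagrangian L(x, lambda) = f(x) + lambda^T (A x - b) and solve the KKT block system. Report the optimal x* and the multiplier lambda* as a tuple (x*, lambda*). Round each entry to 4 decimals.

Form the Lagrangian:
  L(x, lambda) = (1/2) x^T Q x + c^T x + lambda^T (A x - b)
Stationarity (grad_x L = 0): Q x + c + A^T lambda = 0.
Primal feasibility: A x = b.

This gives the KKT block system:
  [ Q   A^T ] [ x     ]   [-c ]
  [ A    0  ] [ lambda ] = [ b ]

Solving the linear system:
  x*      = (-1.1, -0.9)
  lambda* = (-3.8333)
  f(x*)   = 11.95

x* = (-1.1, -0.9), lambda* = (-3.8333)


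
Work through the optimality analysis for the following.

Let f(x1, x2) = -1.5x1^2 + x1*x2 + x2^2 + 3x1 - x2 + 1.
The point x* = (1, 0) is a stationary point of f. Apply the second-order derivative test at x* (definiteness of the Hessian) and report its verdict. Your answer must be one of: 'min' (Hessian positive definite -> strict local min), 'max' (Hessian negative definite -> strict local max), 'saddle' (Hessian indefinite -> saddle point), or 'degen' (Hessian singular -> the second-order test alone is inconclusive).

Compute the Hessian H = grad^2 f:
  H = [[-3, 1], [1, 2]]
Verify stationarity: grad f(x*) = H x* + g = (0, 0).
Eigenvalues of H: -3.1926, 2.1926.
Eigenvalues have mixed signs, so H is indefinite -> x* is a saddle point.

saddle


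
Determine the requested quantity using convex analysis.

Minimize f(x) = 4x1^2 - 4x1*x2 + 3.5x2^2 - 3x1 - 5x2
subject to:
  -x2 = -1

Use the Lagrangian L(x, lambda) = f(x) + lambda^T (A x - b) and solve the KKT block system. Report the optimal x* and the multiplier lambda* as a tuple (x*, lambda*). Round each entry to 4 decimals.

Form the Lagrangian:
  L(x, lambda) = (1/2) x^T Q x + c^T x + lambda^T (A x - b)
Stationarity (grad_x L = 0): Q x + c + A^T lambda = 0.
Primal feasibility: A x = b.

This gives the KKT block system:
  [ Q   A^T ] [ x     ]   [-c ]
  [ A    0  ] [ lambda ] = [ b ]

Solving the linear system:
  x*      = (0.875, 1)
  lambda* = (-1.5)
  f(x*)   = -4.5625

x* = (0.875, 1), lambda* = (-1.5)


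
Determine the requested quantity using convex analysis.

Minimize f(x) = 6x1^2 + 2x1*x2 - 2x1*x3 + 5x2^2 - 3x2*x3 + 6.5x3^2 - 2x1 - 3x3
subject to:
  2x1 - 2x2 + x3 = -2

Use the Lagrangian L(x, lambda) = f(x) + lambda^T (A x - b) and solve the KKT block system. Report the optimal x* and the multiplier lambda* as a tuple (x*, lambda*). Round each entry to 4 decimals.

Form the Lagrangian:
  L(x, lambda) = (1/2) x^T Q x + c^T x + lambda^T (A x - b)
Stationarity (grad_x L = 0): Q x + c + A^T lambda = 0.
Primal feasibility: A x = b.

This gives the KKT block system:
  [ Q   A^T ] [ x     ]   [-c ]
  [ A    0  ] [ lambda ] = [ b ]

Solving the linear system:
  x*      = (-0.3889, 0.6667, 0.1111)
  lambda* = (2.7778)
  f(x*)   = 3

x* = (-0.3889, 0.6667, 0.1111), lambda* = (2.7778)


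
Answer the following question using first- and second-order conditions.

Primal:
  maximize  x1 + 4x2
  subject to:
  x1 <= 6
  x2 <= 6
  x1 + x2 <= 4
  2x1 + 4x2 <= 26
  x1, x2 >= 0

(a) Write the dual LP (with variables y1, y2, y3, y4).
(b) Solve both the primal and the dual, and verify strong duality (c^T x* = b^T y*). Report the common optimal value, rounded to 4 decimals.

The standard primal-dual pair for 'max c^T x s.t. A x <= b, x >= 0' is:
  Dual:  min b^T y  s.t.  A^T y >= c,  y >= 0.

So the dual LP is:
  minimize  6y1 + 6y2 + 4y3 + 26y4
  subject to:
    y1 + y3 + 2y4 >= 1
    y2 + y3 + 4y4 >= 4
    y1, y2, y3, y4 >= 0

Solving the primal: x* = (0, 4).
  primal value c^T x* = 16.
Solving the dual: y* = (0, 0, 4, 0).
  dual value b^T y* = 16.
Strong duality: c^T x* = b^T y*. Confirmed.

16


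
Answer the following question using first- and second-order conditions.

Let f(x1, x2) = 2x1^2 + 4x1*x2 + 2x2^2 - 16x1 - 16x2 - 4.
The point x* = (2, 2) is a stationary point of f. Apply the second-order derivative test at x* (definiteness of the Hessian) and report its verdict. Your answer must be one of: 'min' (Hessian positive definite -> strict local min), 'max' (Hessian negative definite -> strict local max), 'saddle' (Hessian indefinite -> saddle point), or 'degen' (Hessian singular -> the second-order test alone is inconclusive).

Compute the Hessian H = grad^2 f:
  H = [[4, 4], [4, 4]]
Verify stationarity: grad f(x*) = H x* + g = (0, 0).
Eigenvalues of H: 0, 8.
H has a zero eigenvalue (singular; positive semidefinite but not definite), so H is neither positive definite, negative definite, nor indefinite. The second-order test alone is inconclusive -> degen.
(Indeed, f is constant along the null direction of H through x*, so x* is not a strict local extremum.)

degen


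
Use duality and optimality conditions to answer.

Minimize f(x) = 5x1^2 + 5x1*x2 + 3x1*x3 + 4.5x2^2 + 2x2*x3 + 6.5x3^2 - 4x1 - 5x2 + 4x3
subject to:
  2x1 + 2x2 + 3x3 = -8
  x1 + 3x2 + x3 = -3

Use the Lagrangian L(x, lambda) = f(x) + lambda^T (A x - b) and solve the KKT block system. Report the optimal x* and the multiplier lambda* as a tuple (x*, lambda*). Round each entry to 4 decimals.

Form the Lagrangian:
  L(x, lambda) = (1/2) x^T Q x + c^T x + lambda^T (A x - b)
Stationarity (grad_x L = 0): Q x + c + A^T lambda = 0.
Primal feasibility: A x = b.

This gives the KKT block system:
  [ Q   A^T ] [ x     ]   [-c ]
  [ A    0  ] [ lambda ] = [ b ]

Solving the linear system:
  x*      = (-0.6247, -0.0536, -2.2144)
  lambda* = (9.6103, -2.0619)
  f(x*)   = 32.3031

x* = (-0.6247, -0.0536, -2.2144), lambda* = (9.6103, -2.0619)


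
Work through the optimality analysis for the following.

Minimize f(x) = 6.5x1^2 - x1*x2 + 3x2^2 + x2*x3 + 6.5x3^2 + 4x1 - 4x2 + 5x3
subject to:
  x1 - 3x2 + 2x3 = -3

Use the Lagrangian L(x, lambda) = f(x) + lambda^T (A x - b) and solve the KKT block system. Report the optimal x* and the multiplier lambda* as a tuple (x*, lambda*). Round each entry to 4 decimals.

Form the Lagrangian:
  L(x, lambda) = (1/2) x^T Q x + c^T x + lambda^T (A x - b)
Stationarity (grad_x L = 0): Q x + c + A^T lambda = 0.
Primal feasibility: A x = b.

This gives the KKT block system:
  [ Q   A^T ] [ x     ]   [-c ]
  [ A    0  ] [ lambda ] = [ b ]

Solving the linear system:
  x*      = (-0.25, 0.6389, -0.4167)
  lambda* = (-0.1111)
  f(x*)   = -2.9861

x* = (-0.25, 0.6389, -0.4167), lambda* = (-0.1111)


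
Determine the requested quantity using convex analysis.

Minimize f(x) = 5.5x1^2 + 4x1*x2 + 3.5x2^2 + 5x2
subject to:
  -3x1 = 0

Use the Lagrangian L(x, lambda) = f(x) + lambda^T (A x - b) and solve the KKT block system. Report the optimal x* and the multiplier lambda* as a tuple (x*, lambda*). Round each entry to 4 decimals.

Form the Lagrangian:
  L(x, lambda) = (1/2) x^T Q x + c^T x + lambda^T (A x - b)
Stationarity (grad_x L = 0): Q x + c + A^T lambda = 0.
Primal feasibility: A x = b.

This gives the KKT block system:
  [ Q   A^T ] [ x     ]   [-c ]
  [ A    0  ] [ lambda ] = [ b ]

Solving the linear system:
  x*      = (0, -0.7143)
  lambda* = (-0.9524)
  f(x*)   = -1.7857

x* = (0, -0.7143), lambda* = (-0.9524)


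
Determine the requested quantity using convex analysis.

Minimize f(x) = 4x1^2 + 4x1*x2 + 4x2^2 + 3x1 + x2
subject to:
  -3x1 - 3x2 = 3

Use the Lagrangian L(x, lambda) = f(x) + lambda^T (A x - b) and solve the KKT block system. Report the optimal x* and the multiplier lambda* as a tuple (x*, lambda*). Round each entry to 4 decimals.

Form the Lagrangian:
  L(x, lambda) = (1/2) x^T Q x + c^T x + lambda^T (A x - b)
Stationarity (grad_x L = 0): Q x + c + A^T lambda = 0.
Primal feasibility: A x = b.

This gives the KKT block system:
  [ Q   A^T ] [ x     ]   [-c ]
  [ A    0  ] [ lambda ] = [ b ]

Solving the linear system:
  x*      = (-0.75, -0.25)
  lambda* = (-1.3333)
  f(x*)   = 0.75

x* = (-0.75, -0.25), lambda* = (-1.3333)


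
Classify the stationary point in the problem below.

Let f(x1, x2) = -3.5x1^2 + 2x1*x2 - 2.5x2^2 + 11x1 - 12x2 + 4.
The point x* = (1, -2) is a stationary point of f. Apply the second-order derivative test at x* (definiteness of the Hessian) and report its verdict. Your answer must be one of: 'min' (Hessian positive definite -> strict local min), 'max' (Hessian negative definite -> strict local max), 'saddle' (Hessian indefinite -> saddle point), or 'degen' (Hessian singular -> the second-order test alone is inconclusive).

Compute the Hessian H = grad^2 f:
  H = [[-7, 2], [2, -5]]
Verify stationarity: grad f(x*) = H x* + g = (0, 0).
Eigenvalues of H: -8.2361, -3.7639.
Both eigenvalues < 0, so H is negative definite -> x* is a strict local max.

max


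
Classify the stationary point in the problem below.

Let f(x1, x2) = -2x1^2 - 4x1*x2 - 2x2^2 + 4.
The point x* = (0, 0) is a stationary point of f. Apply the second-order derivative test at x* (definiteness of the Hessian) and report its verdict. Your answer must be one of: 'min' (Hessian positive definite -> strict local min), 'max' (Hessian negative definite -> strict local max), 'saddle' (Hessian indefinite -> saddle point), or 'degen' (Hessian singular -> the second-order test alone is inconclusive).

Compute the Hessian H = grad^2 f:
  H = [[-4, -4], [-4, -4]]
Verify stationarity: grad f(x*) = H x* + g = (0, 0).
Eigenvalues of H: -8, 0.
H has a zero eigenvalue (singular; negative semidefinite but not definite), so H is neither positive definite, negative definite, nor indefinite. The second-order test alone is inconclusive -> degen.
(Indeed, f is constant along the null direction of H through x*, so x* is not a strict local extremum.)

degen


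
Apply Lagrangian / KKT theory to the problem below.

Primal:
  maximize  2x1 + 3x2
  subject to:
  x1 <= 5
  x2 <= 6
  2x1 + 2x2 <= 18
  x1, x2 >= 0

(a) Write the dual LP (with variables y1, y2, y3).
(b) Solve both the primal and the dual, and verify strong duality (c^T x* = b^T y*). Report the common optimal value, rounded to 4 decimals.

The standard primal-dual pair for 'max c^T x s.t. A x <= b, x >= 0' is:
  Dual:  min b^T y  s.t.  A^T y >= c,  y >= 0.

So the dual LP is:
  minimize  5y1 + 6y2 + 18y3
  subject to:
    y1 + 2y3 >= 2
    y2 + 2y3 >= 3
    y1, y2, y3 >= 0

Solving the primal: x* = (3, 6).
  primal value c^T x* = 24.
Solving the dual: y* = (0, 1, 1).
  dual value b^T y* = 24.
Strong duality: c^T x* = b^T y*. Confirmed.

24


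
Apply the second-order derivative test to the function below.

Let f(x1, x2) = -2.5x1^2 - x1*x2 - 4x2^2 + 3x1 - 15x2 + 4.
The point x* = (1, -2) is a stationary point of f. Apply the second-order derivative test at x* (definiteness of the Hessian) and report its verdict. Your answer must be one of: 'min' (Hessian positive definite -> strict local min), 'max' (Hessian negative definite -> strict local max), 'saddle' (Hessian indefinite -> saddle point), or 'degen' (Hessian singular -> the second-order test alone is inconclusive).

Compute the Hessian H = grad^2 f:
  H = [[-5, -1], [-1, -8]]
Verify stationarity: grad f(x*) = H x* + g = (0, 0).
Eigenvalues of H: -8.3028, -4.6972.
Both eigenvalues < 0, so H is negative definite -> x* is a strict local max.

max


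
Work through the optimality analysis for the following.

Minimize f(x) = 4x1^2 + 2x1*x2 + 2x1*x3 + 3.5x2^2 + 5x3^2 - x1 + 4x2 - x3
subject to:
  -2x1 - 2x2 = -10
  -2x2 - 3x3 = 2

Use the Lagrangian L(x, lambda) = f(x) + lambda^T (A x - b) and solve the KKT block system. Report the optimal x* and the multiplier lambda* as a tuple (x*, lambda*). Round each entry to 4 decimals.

Form the Lagrangian:
  L(x, lambda) = (1/2) x^T Q x + c^T x + lambda^T (A x - b)
Stationarity (grad_x L = 0): Q x + c + A^T lambda = 0.
Primal feasibility: A x = b.

This gives the KKT block system:
  [ Q   A^T ] [ x     ]   [-c ]
  [ A    0  ] [ lambda ] = [ b ]

Solving the linear system:
  x*      = (3.6074, 1.3926, -1.5951)
  lambda* = (13.727, -3.2454)
  f(x*)   = 73.6595

x* = (3.6074, 1.3926, -1.5951), lambda* = (13.727, -3.2454)


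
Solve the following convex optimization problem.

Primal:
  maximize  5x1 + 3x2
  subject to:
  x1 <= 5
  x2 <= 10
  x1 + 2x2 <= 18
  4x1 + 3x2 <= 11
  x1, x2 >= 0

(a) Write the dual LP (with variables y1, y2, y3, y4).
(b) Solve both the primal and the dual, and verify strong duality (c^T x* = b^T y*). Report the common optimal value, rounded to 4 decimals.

The standard primal-dual pair for 'max c^T x s.t. A x <= b, x >= 0' is:
  Dual:  min b^T y  s.t.  A^T y >= c,  y >= 0.

So the dual LP is:
  minimize  5y1 + 10y2 + 18y3 + 11y4
  subject to:
    y1 + y3 + 4y4 >= 5
    y2 + 2y3 + 3y4 >= 3
    y1, y2, y3, y4 >= 0

Solving the primal: x* = (2.75, 0).
  primal value c^T x* = 13.75.
Solving the dual: y* = (0, 0, 0, 1.25).
  dual value b^T y* = 13.75.
Strong duality: c^T x* = b^T y*. Confirmed.

13.75


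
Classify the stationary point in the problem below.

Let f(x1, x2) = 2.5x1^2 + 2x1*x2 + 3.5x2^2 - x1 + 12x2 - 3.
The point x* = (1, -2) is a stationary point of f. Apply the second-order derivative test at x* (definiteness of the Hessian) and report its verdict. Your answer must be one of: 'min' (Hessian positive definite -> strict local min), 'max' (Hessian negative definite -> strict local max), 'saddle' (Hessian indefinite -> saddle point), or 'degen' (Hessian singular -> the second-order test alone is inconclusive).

Compute the Hessian H = grad^2 f:
  H = [[5, 2], [2, 7]]
Verify stationarity: grad f(x*) = H x* + g = (0, 0).
Eigenvalues of H: 3.7639, 8.2361.
Both eigenvalues > 0, so H is positive definite -> x* is a strict local min.

min


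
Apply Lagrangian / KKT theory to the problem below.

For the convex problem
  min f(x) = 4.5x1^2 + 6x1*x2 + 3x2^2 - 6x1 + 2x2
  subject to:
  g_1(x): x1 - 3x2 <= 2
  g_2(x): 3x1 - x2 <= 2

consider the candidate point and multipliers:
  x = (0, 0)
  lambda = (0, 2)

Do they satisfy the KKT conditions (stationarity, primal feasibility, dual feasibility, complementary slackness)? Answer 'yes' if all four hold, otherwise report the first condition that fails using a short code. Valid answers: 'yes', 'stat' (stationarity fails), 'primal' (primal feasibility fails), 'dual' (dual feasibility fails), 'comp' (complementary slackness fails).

Gradient of f: grad f(x) = Q x + c = (-6, 2)
Constraint values g_i(x) = a_i^T x - b_i:
  g_1((0, 0)) = -2
  g_2((0, 0)) = -2
Stationarity residual: grad f(x) + sum_i lambda_i a_i = (0, 0)
  -> stationarity OK
Primal feasibility (all g_i <= 0): OK
Dual feasibility (all lambda_i >= 0): OK
Complementary slackness (lambda_i * g_i(x) = 0 for all i): FAILS

Verdict: the first failing condition is complementary_slackness -> comp.

comp


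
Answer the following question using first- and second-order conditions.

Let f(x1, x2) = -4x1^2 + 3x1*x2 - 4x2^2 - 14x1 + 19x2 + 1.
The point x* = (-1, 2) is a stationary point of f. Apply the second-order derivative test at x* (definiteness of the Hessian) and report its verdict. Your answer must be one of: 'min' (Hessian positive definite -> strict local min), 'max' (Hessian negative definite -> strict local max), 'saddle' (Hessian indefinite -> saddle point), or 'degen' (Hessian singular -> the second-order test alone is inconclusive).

Compute the Hessian H = grad^2 f:
  H = [[-8, 3], [3, -8]]
Verify stationarity: grad f(x*) = H x* + g = (0, 0).
Eigenvalues of H: -11, -5.
Both eigenvalues < 0, so H is negative definite -> x* is a strict local max.

max


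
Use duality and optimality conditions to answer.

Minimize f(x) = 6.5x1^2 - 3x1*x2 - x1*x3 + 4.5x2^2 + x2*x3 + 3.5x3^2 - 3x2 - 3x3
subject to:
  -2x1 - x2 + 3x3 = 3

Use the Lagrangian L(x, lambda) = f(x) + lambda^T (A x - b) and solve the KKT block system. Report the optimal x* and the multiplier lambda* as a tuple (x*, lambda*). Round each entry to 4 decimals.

Form the Lagrangian:
  L(x, lambda) = (1/2) x^T Q x + c^T x + lambda^T (A x - b)
Stationarity (grad_x L = 0): Q x + c + A^T lambda = 0.
Primal feasibility: A x = b.

This gives the KKT block system:
  [ Q   A^T ] [ x     ]   [-c ]
  [ A    0  ] [ lambda ] = [ b ]

Solving the linear system:
  x*      = (-0.1089, 0.0522, 0.9448)
  lambda* = (-1.2583)
  f(x*)   = 0.3919

x* = (-0.1089, 0.0522, 0.9448), lambda* = (-1.2583)


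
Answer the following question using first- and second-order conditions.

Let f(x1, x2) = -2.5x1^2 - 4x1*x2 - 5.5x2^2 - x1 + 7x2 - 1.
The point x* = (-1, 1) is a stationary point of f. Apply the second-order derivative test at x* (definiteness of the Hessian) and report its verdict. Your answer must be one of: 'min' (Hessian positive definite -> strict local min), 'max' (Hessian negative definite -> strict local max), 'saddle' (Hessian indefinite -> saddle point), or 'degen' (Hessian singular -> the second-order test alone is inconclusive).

Compute the Hessian H = grad^2 f:
  H = [[-5, -4], [-4, -11]]
Verify stationarity: grad f(x*) = H x* + g = (0, 0).
Eigenvalues of H: -13, -3.
Both eigenvalues < 0, so H is negative definite -> x* is a strict local max.

max


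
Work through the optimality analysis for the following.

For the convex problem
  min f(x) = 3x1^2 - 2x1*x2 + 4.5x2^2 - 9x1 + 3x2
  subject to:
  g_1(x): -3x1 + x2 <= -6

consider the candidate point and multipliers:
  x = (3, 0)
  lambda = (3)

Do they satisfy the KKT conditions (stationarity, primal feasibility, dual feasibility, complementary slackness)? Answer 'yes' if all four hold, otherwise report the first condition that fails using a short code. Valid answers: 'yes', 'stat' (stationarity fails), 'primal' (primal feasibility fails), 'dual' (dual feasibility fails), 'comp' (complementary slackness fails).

Gradient of f: grad f(x) = Q x + c = (9, -3)
Constraint values g_i(x) = a_i^T x - b_i:
  g_1((3, 0)) = -3
Stationarity residual: grad f(x) + sum_i lambda_i a_i = (0, 0)
  -> stationarity OK
Primal feasibility (all g_i <= 0): OK
Dual feasibility (all lambda_i >= 0): OK
Complementary slackness (lambda_i * g_i(x) = 0 for all i): FAILS

Verdict: the first failing condition is complementary_slackness -> comp.

comp


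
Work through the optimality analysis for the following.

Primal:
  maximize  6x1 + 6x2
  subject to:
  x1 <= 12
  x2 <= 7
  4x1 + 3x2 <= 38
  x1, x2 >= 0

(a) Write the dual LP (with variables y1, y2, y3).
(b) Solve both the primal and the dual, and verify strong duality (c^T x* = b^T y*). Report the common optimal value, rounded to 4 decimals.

The standard primal-dual pair for 'max c^T x s.t. A x <= b, x >= 0' is:
  Dual:  min b^T y  s.t.  A^T y >= c,  y >= 0.

So the dual LP is:
  minimize  12y1 + 7y2 + 38y3
  subject to:
    y1 + 4y3 >= 6
    y2 + 3y3 >= 6
    y1, y2, y3 >= 0

Solving the primal: x* = (4.25, 7).
  primal value c^T x* = 67.5.
Solving the dual: y* = (0, 1.5, 1.5).
  dual value b^T y* = 67.5.
Strong duality: c^T x* = b^T y*. Confirmed.

67.5


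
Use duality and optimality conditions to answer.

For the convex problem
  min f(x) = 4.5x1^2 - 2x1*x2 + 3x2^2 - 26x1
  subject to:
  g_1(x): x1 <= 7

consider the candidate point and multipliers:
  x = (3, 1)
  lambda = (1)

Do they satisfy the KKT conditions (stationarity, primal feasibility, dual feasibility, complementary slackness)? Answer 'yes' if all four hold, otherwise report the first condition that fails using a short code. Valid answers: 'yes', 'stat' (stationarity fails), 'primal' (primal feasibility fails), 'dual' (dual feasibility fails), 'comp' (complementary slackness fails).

Gradient of f: grad f(x) = Q x + c = (-1, 0)
Constraint values g_i(x) = a_i^T x - b_i:
  g_1((3, 1)) = -4
Stationarity residual: grad f(x) + sum_i lambda_i a_i = (0, 0)
  -> stationarity OK
Primal feasibility (all g_i <= 0): OK
Dual feasibility (all lambda_i >= 0): OK
Complementary slackness (lambda_i * g_i(x) = 0 for all i): FAILS

Verdict: the first failing condition is complementary_slackness -> comp.

comp


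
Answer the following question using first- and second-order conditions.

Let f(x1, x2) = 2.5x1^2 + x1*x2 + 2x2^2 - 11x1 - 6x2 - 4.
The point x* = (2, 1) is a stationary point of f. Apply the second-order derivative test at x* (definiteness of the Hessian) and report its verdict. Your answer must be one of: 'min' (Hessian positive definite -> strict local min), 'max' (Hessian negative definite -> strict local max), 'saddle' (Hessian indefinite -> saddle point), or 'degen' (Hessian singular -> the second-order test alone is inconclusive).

Compute the Hessian H = grad^2 f:
  H = [[5, 1], [1, 4]]
Verify stationarity: grad f(x*) = H x* + g = (0, 0).
Eigenvalues of H: 3.382, 5.618.
Both eigenvalues > 0, so H is positive definite -> x* is a strict local min.

min


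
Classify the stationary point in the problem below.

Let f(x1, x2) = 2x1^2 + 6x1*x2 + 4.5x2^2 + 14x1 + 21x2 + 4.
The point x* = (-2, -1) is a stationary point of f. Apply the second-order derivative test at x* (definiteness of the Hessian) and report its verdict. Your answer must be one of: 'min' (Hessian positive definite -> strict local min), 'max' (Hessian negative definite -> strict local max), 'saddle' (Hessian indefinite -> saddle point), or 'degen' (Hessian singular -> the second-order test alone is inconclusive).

Compute the Hessian H = grad^2 f:
  H = [[4, 6], [6, 9]]
Verify stationarity: grad f(x*) = H x* + g = (0, 0).
Eigenvalues of H: 0, 13.
H has a zero eigenvalue (singular; positive semidefinite but not definite), so H is neither positive definite, negative definite, nor indefinite. The second-order test alone is inconclusive -> degen.
(Indeed, f is constant along the null direction of H through x*, so x* is not a strict local extremum.)

degen


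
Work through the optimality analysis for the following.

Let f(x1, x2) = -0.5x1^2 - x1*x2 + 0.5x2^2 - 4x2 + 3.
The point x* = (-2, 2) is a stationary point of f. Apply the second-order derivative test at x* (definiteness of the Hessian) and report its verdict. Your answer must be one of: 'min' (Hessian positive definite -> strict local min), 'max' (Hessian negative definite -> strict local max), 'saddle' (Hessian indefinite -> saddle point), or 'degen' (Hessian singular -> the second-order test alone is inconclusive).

Compute the Hessian H = grad^2 f:
  H = [[-1, -1], [-1, 1]]
Verify stationarity: grad f(x*) = H x* + g = (0, 0).
Eigenvalues of H: -1.4142, 1.4142.
Eigenvalues have mixed signs, so H is indefinite -> x* is a saddle point.

saddle


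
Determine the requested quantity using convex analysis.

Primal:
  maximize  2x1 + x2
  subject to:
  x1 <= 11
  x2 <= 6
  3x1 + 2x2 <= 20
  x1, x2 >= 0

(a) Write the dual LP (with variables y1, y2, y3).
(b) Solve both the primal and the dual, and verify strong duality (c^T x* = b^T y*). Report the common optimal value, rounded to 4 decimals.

The standard primal-dual pair for 'max c^T x s.t. A x <= b, x >= 0' is:
  Dual:  min b^T y  s.t.  A^T y >= c,  y >= 0.

So the dual LP is:
  minimize  11y1 + 6y2 + 20y3
  subject to:
    y1 + 3y3 >= 2
    y2 + 2y3 >= 1
    y1, y2, y3 >= 0

Solving the primal: x* = (6.6667, 0).
  primal value c^T x* = 13.3333.
Solving the dual: y* = (0, 0, 0.6667).
  dual value b^T y* = 13.3333.
Strong duality: c^T x* = b^T y*. Confirmed.

13.3333


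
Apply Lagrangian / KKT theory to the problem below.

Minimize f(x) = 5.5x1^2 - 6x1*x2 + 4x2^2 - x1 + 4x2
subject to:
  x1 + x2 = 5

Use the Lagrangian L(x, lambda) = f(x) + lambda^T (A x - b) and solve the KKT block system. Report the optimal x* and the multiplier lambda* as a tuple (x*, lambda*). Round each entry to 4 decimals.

Form the Lagrangian:
  L(x, lambda) = (1/2) x^T Q x + c^T x + lambda^T (A x - b)
Stationarity (grad_x L = 0): Q x + c + A^T lambda = 0.
Primal feasibility: A x = b.

This gives the KKT block system:
  [ Q   A^T ] [ x     ]   [-c ]
  [ A    0  ] [ lambda ] = [ b ]

Solving the linear system:
  x*      = (2.4194, 2.5806)
  lambda* = (-10.129)
  f(x*)   = 29.2742

x* = (2.4194, 2.5806), lambda* = (-10.129)


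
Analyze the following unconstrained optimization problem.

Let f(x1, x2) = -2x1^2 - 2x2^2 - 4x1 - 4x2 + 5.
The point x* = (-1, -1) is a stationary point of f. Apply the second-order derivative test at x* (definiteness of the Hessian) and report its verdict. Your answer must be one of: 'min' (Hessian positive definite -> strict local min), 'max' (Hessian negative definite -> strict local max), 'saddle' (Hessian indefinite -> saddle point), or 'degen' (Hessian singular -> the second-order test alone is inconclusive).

Compute the Hessian H = grad^2 f:
  H = [[-4, 0], [0, -4]]
Verify stationarity: grad f(x*) = H x* + g = (0, 0).
Eigenvalues of H: -4, -4.
Both eigenvalues < 0, so H is negative definite -> x* is a strict local max.

max


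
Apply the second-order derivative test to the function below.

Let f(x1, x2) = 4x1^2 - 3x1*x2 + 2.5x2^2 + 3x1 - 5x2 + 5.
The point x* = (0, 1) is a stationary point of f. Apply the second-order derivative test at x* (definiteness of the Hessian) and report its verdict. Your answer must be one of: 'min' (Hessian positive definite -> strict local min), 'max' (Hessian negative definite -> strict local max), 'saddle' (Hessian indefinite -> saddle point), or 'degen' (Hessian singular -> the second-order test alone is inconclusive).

Compute the Hessian H = grad^2 f:
  H = [[8, -3], [-3, 5]]
Verify stationarity: grad f(x*) = H x* + g = (0, 0).
Eigenvalues of H: 3.1459, 9.8541.
Both eigenvalues > 0, so H is positive definite -> x* is a strict local min.

min


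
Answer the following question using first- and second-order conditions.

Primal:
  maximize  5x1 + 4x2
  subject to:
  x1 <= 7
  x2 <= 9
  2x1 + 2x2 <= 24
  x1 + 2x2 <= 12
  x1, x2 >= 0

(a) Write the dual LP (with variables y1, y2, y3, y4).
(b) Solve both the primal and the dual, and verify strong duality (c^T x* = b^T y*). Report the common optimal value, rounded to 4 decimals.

The standard primal-dual pair for 'max c^T x s.t. A x <= b, x >= 0' is:
  Dual:  min b^T y  s.t.  A^T y >= c,  y >= 0.

So the dual LP is:
  minimize  7y1 + 9y2 + 24y3 + 12y4
  subject to:
    y1 + 2y3 + y4 >= 5
    y2 + 2y3 + 2y4 >= 4
    y1, y2, y3, y4 >= 0

Solving the primal: x* = (7, 2.5).
  primal value c^T x* = 45.
Solving the dual: y* = (3, 0, 0, 2).
  dual value b^T y* = 45.
Strong duality: c^T x* = b^T y*. Confirmed.

45


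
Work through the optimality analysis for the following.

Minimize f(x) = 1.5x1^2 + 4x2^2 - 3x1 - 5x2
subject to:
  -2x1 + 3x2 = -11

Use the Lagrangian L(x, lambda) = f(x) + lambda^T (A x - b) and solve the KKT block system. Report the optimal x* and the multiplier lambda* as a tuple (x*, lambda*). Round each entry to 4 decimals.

Form the Lagrangian:
  L(x, lambda) = (1/2) x^T Q x + c^T x + lambda^T (A x - b)
Stationarity (grad_x L = 0): Q x + c + A^T lambda = 0.
Primal feasibility: A x = b.

This gives the KKT block system:
  [ Q   A^T ] [ x     ]   [-c ]
  [ A    0  ] [ lambda ] = [ b ]

Solving the linear system:
  x*      = (3.9492, -1.0339)
  lambda* = (4.4237)
  f(x*)   = 20.9915

x* = (3.9492, -1.0339), lambda* = (4.4237)
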